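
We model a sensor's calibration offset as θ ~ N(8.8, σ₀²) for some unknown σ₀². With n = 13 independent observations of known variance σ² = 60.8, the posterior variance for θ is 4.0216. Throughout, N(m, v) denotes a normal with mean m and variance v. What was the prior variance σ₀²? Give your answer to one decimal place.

For the Normal–Normal model with known σ², precisions add: τ_n = τ₀ + n/σ².
So 1/σ₀² = 1/4.0216 − 13/60.8 = 0.248657 − 0.213816 = 0.034841.
Hence σ₀² = 1/0.034841 ≈ 28.7.

σ₀² = 28.7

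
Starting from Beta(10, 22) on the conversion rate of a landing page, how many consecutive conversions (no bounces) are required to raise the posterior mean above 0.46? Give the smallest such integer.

After k conversions and 0 bounces the posterior is Beta(10+k, 22), with mean (10+k)/(10+22+k).
Set (10+k)/(32+k) > 0.46 and solve: k > (0.46·32 − 10)/(1 − 0.46) = 8.741.
The smallest integer exceeding 8.741 is 9.

k = 9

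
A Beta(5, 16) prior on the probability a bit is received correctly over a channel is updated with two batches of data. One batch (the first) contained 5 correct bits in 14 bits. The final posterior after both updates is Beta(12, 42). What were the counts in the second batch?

2 correct bits and 17 errors

Because Beta–binomial updating is additive in the counts, the combined data contributed (α_post−α_prior, β_post−β_prior) successes and failures.
Total across both batches: 12−5=7 correct bits, 42−16=26 errors.
Subtract the first batch: 7−5=2 correct bits and 26−9=17 errors.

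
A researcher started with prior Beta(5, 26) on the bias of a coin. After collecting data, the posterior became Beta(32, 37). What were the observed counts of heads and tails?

Under Beta–binomial conjugacy the posterior parameters are (a+s, b+f).
So s = 32 − 5 = 27 and f = 37 − 26 = 11.

27 heads and 11 tails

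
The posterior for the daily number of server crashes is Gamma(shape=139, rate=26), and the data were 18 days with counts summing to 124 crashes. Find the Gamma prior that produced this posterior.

Gamma(shape=15, rate=8)

Gamma–Poisson conjugacy: posterior shape = α + Σxᵢ, posterior rate = β + n.
So α = 139 − 124 = 15 and β = 26 − 18 = 8.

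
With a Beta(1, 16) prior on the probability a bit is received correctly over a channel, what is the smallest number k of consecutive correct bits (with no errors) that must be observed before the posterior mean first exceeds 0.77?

After k correct bits and 0 errors the posterior is Beta(1+k, 16), with mean (1+k)/(1+16+k).
Set (1+k)/(17+k) > 0.77 and solve: k > (0.77·17 − 1)/(1 − 0.77) = 52.565.
The smallest integer exceeding 52.565 is 53, and checking k=53: (54)/(70) = 0.7714 > 0.77.

k = 53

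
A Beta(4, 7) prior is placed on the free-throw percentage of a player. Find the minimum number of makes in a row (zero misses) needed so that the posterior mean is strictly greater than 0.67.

k = 11

After k makes and 0 misses the posterior is Beta(4+k, 7), with mean (4+k)/(4+7+k).
Set (4+k)/(11+k) > 0.67 and solve: k > (0.67·11 − 4)/(1 − 0.67) = 10.212.
The smallest integer exceeding 10.212 is 11.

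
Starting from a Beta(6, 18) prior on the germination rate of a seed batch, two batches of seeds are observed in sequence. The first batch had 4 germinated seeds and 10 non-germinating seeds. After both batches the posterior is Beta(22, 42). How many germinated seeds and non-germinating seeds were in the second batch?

Because Beta–binomial updating is additive in the counts, the combined data contributed (α_post−α_prior, β_post−β_prior) successes and failures.
Total across both batches: 22−6=16 germinated seeds, 42−18=24 non-germinating seeds.
Subtract the first batch: 16−4=12 germinated seeds and 24−10=14 non-germinating seeds.

12 germinated seeds and 14 non-germinating seeds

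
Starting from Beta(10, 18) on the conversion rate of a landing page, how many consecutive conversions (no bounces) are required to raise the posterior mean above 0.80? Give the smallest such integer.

k = 63

After k conversions and 0 bounces the posterior is Beta(10+k, 18), with mean (10+k)/(10+18+k).
Set (10+k)/(28+k) > 0.80 and solve: k > (0.80·28 − 10)/(1 − 0.80) = 62.000.
The smallest integer exceeding 62.000 is 63.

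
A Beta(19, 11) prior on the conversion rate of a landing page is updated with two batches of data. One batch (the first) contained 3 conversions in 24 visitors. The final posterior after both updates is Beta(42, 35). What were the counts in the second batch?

Sequential conjugate updates are equivalent to a single update on the pooled data, so total successes = posterior α − prior α and total failures = posterior β − prior β.
Total across both batches: 42−19=23 conversions, 35−11=24 bounces.
Subtract the first batch: 23−3=20 conversions and 24−21=3 bounces.

20 conversions and 3 bounces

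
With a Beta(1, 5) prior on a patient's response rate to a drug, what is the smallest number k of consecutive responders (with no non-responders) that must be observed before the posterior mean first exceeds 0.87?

k = 33

After k responders and 0 non-responders the posterior is Beta(1+k, 5), with mean (1+k)/(1+5+k).
Set (1+k)/(6+k) > 0.87 and solve: k > (0.87·6 − 1)/(1 − 0.87) = 32.462.
The smallest integer exceeding 32.462 is 33.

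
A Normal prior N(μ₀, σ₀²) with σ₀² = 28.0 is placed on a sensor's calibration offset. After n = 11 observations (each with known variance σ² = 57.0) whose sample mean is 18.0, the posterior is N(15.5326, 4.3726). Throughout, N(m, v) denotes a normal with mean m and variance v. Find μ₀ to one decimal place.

With known observation variance, the Normal–Normal posterior has precision τ_n = τ₀ + n/σ² and mean μ_n = (τ₀μ₀ + (n/σ²)x̄)/τ_n.
Here τ₀ = 1/28.0 = 0.035714 and τ_data = 11/57.0 = 0.192982, so τ_n = 0.228696.
Rearranging for μ₀: μ₀ = (μ_n·τ_n − τ_data·x̄)/τ₀ = (15.5326·0.228696 − 0.192982·18.0) / 0.035714 = 0.078567/0.035714 ≈ 2.2.

μ₀ = 2.2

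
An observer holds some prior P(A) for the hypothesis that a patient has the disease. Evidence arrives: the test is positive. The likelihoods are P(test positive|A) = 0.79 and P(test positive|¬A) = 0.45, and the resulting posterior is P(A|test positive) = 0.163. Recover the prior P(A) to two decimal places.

Bayes' rule in odds form gives O(A|E) = O(A)·[P(E|A)/P(E|¬A)], hence O(A) = O(A|E)/LR.
Posterior odds = 0.163/(1−0.163) = 0.1947. LR = 0.79/0.45 = 1.7556.
Prior odds = 0.1947/1.7556 = 0.1109, so P(A) = 0.1109/(1+0.1109) ≈ 0.10.

P(A) = 0.10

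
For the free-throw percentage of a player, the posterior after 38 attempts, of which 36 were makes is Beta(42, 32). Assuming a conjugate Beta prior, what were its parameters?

Beta(6, 30)

Beta is conjugate to the binomial likelihood: posterior = Beta(a+s, b+f).
So a = 42 − 36 = 6 and b = 32 − 2 = 30.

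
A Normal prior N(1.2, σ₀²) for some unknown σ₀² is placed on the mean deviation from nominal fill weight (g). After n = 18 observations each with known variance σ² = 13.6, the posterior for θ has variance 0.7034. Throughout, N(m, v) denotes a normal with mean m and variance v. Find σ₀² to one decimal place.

σ₀² = 10.2

Posterior precision equals prior precision plus data precision: 1/σ_n² = 1/σ₀² + n/σ².
So 1/σ₀² = 1/0.7034 − 18/13.6 = 1.421666 − 1.323529 = 0.098137.
Hence σ₀² = 1/0.098137 ≈ 10.2.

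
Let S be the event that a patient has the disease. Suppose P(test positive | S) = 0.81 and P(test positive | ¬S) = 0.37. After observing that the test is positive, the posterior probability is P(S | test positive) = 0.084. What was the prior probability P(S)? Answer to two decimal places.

In odds form, posterior odds = prior odds × likelihood ratio, so prior odds = posterior odds ÷ LR.
Posterior odds = 0.084/(1−0.084) = 0.0917. LR = 0.81/0.37 = 2.1892.
Prior odds = 0.0917/2.1892 = 0.0419, so P(S) = 0.0419/(1+0.0419) ≈ 0.04.

P(S) = 0.04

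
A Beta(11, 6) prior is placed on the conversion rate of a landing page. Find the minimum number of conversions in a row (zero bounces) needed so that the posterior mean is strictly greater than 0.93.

k = 69

After k conversions and 0 bounces the posterior is Beta(11+k, 6), with mean (11+k)/(11+6+k).
Set (11+k)/(17+k) > 0.93 and solve: k > (0.93·17 − 11)/(1 − 0.93) = 68.714.
The smallest integer exceeding 68.714 is 69, and checking k=69: (80)/(86) = 0.9302 > 0.93.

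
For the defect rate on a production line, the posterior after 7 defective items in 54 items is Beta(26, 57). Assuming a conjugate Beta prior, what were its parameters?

Beta(19, 10)

A Beta(a, b) prior with s successes and f failures in binomial data gives a Beta(a+s, b+f) posterior.
Subtract the data counts: 26−7=19, 57−47=10.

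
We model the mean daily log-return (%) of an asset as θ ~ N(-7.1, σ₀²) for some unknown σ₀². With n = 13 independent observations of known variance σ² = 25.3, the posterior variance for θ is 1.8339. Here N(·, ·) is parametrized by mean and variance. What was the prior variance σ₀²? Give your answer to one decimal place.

Posterior precision equals prior precision plus data precision: 1/σ_n² = 1/σ₀² + n/σ².
So 1/σ₀² = 1/1.8339 − 13/25.3 = 0.545286 − 0.513834 = 0.031452.
Hence σ₀² = 1/0.031452 ≈ 31.8.

σ₀² = 31.8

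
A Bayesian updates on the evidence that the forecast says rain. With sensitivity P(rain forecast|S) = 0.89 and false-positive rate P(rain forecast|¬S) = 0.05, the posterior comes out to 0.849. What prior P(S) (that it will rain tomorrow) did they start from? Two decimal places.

P(S) = 0.24

Bayes' rule in odds form gives O(S|E) = O(S)·[P(E|S)/P(E|¬S)], hence O(S) = O(S|E)/LR.
Posterior odds = 0.849/(1−0.849) = 5.6225. LR = 0.89/0.05 = 17.8000.
Prior odds = 5.6225/17.8000 = 0.3159, so P(S) = 0.3159/(1+0.3159) ≈ 0.24.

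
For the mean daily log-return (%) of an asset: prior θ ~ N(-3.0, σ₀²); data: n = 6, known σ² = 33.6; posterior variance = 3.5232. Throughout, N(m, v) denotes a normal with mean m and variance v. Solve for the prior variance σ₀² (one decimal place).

σ₀² = 9.5

For the Normal–Normal model with known σ², precisions add: τ_n = τ₀ + n/σ².
So 1/σ₀² = 1/3.5232 − 6/33.6 = 0.283833 − 0.178571 = 0.105262.
Hence σ₀² = 1/0.105262 ≈ 9.5.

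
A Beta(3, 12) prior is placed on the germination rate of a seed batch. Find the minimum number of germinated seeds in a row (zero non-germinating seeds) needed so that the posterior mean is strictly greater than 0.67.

k = 22

After k germinated seeds and 0 non-germinating seeds the posterior is Beta(3+k, 12), with mean (3+k)/(3+12+k).
Set (3+k)/(15+k) > 0.67 and solve: k > (0.67·15 − 3)/(1 − 0.67) = 21.364.
The smallest integer exceeding 21.364 is 22.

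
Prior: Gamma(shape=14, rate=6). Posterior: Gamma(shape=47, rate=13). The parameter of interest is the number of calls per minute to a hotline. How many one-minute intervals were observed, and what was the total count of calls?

A Gamma(α, β) prior (rate parametrization) on a Poisson rate with n observations summing to S gives posterior Gamma(α+S, β+n).
Matching: Σxᵢ = 47 − 14 = 33 and n = 13 − 6 = 7.

n = 7 one-minute intervals with total 33 calls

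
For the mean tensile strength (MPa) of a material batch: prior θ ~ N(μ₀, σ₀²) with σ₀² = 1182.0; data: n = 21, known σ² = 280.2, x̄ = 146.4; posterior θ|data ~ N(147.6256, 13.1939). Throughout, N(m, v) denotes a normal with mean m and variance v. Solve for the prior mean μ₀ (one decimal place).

The posterior mean is a precision-weighted average: μ_n = (τ₀μ₀ + τ_data·x̄)/(τ₀+τ_data), with τ₀=1/σ₀² and τ_data=n/σ².
Here τ₀ = 1/1182.0 = 0.000846 and τ_data = 21/280.2 = 0.074946, so τ_n = 0.075792.
Rearranging for μ₀: μ₀ = (μ_n·τ_n − τ_data·x̄)/τ₀ = (147.6256·0.075792 − 0.074946·146.4) / 0.000846 = 0.216745/0.000846 ≈ 256.2.

μ₀ = 256.2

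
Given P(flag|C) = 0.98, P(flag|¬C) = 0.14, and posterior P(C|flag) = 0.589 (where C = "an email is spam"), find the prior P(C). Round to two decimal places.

P(C) = 0.17

In odds form, posterior odds = prior odds × likelihood ratio, so prior odds = posterior odds ÷ LR.
Posterior odds = 0.589/(1−0.589) = 1.4331. LR = 0.98/0.14 = 7.0000.
Prior odds = 1.4331/7.0000 = 0.2047, so P(C) = 0.2047/(1+0.2047) ≈ 0.17.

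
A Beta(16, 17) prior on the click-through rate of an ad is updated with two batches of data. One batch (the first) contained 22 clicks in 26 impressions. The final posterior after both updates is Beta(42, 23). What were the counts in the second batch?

Sequential conjugate updates are equivalent to a single update on the pooled data, so total successes = posterior α − prior α and total failures = posterior β − prior β.
Total across both batches: 42−16=26 clicks, 23−17=6 non-clicks.
Subtract the first batch: 26−22=4 clicks and 6−4=2 non-clicks.

4 clicks and 2 non-clicks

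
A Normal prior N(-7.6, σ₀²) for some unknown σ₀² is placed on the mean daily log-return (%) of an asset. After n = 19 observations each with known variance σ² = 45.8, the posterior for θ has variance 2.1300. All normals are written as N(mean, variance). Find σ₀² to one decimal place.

σ₀² = 18.3

For the Normal–Normal model with known σ², precisions add: τ_n = τ₀ + n/σ².
So 1/σ₀² = 1/2.1300 − 19/45.8 = 0.469484 − 0.414847 = 0.054637.
Hence σ₀² = 1/0.054637 ≈ 18.3.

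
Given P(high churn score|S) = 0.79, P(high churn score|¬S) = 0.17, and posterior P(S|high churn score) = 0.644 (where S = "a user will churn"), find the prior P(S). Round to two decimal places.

P(S) = 0.28

Bayes' rule in odds form gives O(S|E) = O(S)·[P(E|S)/P(E|¬S)], hence O(S) = O(S|E)/LR.
Posterior odds = 0.644/(1−0.644) = 1.8090. LR = 0.79/0.17 = 4.6471.
Prior odds = 1.8090/4.6471 = 0.3893, so P(S) = 0.3893/(1+0.3893) ≈ 0.28.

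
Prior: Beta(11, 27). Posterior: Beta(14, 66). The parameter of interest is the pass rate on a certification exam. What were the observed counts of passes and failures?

3 passes and 39 failures

A Beta(a, b) prior with s successes and f failures in binomial data gives a Beta(a+s, b+f) posterior.
Match parameters: s=14−11=3, f=66−27=39.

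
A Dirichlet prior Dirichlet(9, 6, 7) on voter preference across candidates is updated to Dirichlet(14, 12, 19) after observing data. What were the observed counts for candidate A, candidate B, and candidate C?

counts (5, 6, 12)

For a Dirichlet(α) prior with multinomial counts c, the posterior is Dirichlet(α + c) componentwise.
Counts are posterior − prior componentwise: 14−9=5, 12−6=6, 19−7=12.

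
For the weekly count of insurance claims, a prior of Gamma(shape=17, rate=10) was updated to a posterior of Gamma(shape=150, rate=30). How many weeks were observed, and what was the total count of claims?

Gamma–Poisson conjugacy: posterior shape = α + Σxᵢ, posterior rate = β + n.
Matching: Σxᵢ = 150 − 17 = 133 and n = 30 − 10 = 20.

n = 20 weeks with total 133 claims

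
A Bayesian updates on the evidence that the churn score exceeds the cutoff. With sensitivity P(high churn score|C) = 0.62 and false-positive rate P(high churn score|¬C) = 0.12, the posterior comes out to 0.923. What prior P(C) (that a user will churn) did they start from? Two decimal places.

In odds form, posterior odds = prior odds × likelihood ratio, so prior odds = posterior odds ÷ LR.
Posterior odds = 0.923/(1−0.923) = 11.9870. LR = 0.62/0.12 = 5.1667.
Prior odds = 11.9870/5.1667 = 2.3200, so P(C) = 2.3200/(1+2.3200) ≈ 0.70.

P(C) = 0.70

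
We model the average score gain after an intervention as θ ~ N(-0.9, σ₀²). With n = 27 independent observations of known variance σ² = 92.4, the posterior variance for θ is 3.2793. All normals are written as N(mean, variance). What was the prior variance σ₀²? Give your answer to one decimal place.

σ₀² = 78.5

Posterior precision equals prior precision plus data precision: 1/σ_n² = 1/σ₀² + n/σ².
So 1/σ₀² = 1/3.2793 − 27/92.4 = 0.304943 − 0.292208 = 0.012735.
Hence σ₀² = 1/0.012735 ≈ 78.5.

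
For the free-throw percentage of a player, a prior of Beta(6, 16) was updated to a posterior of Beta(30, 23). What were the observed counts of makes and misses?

Under Beta–binomial conjugacy the posterior parameters are (a+s, b+f).
Match parameters: s=30−6=24, f=23−16=7.

24 makes and 7 misses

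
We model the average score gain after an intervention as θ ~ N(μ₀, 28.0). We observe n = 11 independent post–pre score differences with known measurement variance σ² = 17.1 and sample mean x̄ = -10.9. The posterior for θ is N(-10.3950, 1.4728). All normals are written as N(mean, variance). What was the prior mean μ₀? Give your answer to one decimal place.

With known observation variance, the Normal–Normal posterior has precision τ_n = τ₀ + n/σ² and mean μ_n = (τ₀μ₀ + (n/σ²)x̄)/τ_n.
Here τ₀ = 1/28.0 = 0.035714 and τ_data = 11/17.1 = 0.643275, so τ_n = 0.678989.
Rearranging for μ₀: μ₀ = (μ_n·τ_n − τ_data·x̄)/τ₀ = (-10.3950·0.678989 − 0.643275·-10.9) / 0.035714 = -0.046393/0.035714 ≈ -1.3.

μ₀ = -1.3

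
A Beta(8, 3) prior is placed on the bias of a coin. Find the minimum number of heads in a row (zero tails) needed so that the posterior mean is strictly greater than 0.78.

k = 3

After k heads and 0 tails the posterior is Beta(8+k, 3), with mean (8+k)/(8+3+k).
Set (8+k)/(11+k) > 0.78 and solve: k > (0.78·11 − 8)/(1 − 0.78) = 2.636.
The smallest integer exceeding 2.636 is 3.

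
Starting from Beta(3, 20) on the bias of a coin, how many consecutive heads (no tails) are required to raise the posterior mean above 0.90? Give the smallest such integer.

After k heads and 0 tails the posterior is Beta(3+k, 20), with mean (3+k)/(3+20+k).
Set (3+k)/(23+k) > 0.90 and solve: k > (0.90·23 − 3)/(1 − 0.90) = 177.000.
The smallest integer exceeding 177.000 is 178, and checking k=178: (181)/(201) = 0.9005 > 0.90.

k = 178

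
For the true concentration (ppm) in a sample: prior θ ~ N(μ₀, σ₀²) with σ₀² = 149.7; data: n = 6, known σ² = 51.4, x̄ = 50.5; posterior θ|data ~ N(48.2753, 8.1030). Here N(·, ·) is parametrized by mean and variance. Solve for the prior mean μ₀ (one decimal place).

With known observation variance, the Normal–Normal posterior has precision τ_n = τ₀ + n/σ² and mean μ_n = (τ₀μ₀ + (n/σ²)x̄)/τ_n.
Here τ₀ = 1/149.7 = 0.006680 and τ_data = 6/51.4 = 0.116732, so τ_n = 0.123412.
Rearranging for μ₀: μ₀ = (μ_n·τ_n − τ_data·x̄)/τ₀ = (48.2753·0.123412 − 0.116732·50.5) / 0.006680 = 0.062785/0.006680 ≈ 9.4.

μ₀ = 9.4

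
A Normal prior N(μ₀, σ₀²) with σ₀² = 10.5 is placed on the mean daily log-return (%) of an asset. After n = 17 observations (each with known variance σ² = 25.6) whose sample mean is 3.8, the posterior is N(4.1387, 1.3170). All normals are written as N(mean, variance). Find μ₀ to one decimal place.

μ₀ = 6.5

The posterior mean is a precision-weighted average: μ_n = (τ₀μ₀ + τ_data·x̄)/(τ₀+τ_data), with τ₀=1/σ₀² and τ_data=n/σ².
Here τ₀ = 1/10.5 = 0.095238 and τ_data = 17/25.6 = 0.664062, so τ_n = 0.759300.
Rearranging for μ₀: μ₀ = (μ_n·τ_n − τ_data·x̄)/τ₀ = (4.1387·0.759300 − 0.664062·3.8) / 0.095238 = 0.619079/0.095238 ≈ 6.5.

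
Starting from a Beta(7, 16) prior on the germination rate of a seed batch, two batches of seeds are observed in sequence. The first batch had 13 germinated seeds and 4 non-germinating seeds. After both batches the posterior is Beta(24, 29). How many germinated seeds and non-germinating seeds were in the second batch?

Sequential conjugate updates are equivalent to a single update on the pooled data, so total successes = posterior α − prior α and total failures = posterior β − prior β.
Total across both batches: 24−7=17 germinated seeds, 29−16=13 non-germinating seeds.
Subtract the first batch: 17−13=4 germinated seeds and 13−4=9 non-germinating seeds.

4 germinated seeds and 9 non-germinating seeds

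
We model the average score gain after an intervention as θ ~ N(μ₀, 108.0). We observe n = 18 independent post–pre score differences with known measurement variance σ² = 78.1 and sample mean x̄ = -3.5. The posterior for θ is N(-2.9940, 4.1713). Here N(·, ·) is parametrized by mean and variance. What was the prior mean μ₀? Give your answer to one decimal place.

With known observation variance, the Normal–Normal posterior has precision τ_n = τ₀ + n/σ² and mean μ_n = (τ₀μ₀ + (n/σ²)x̄)/τ_n.
Here τ₀ = 1/108.0 = 0.009259 and τ_data = 18/78.1 = 0.230474, so τ_n = 0.239733.
Rearranging for μ₀: μ₀ = (μ_n·τ_n − τ_data·x̄)/τ₀ = (-2.9940·0.239733 − 0.230474·-3.5) / 0.009259 = 0.088898/0.009259 ≈ 9.6.

μ₀ = 9.6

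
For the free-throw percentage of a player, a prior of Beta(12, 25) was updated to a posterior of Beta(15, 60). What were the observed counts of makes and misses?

A Beta(α, β) prior with s successes and f failures in binomial data gives a Beta(α+s, β+f) posterior.
Match parameters: s=15−12=3, f=60−25=35.

3 makes and 35 misses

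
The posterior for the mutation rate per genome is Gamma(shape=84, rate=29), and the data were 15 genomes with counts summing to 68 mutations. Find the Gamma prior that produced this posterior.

Gamma(shape=16, rate=14)

Gamma–Poisson conjugacy: posterior shape = α + Σxᵢ, posterior rate = β + n.
So α = 84 − 68 = 16 and β = 29 − 15 = 14.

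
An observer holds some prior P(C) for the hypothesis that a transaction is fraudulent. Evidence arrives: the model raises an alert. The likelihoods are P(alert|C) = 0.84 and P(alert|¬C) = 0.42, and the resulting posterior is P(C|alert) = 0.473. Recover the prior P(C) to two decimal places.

Bayes' rule in odds form gives O(C|E) = O(C)·[P(E|C)/P(E|¬C)], hence O(C) = O(C|E)/LR.
Posterior odds = 0.473/(1−0.473) = 0.8975. LR = 0.84/0.42 = 2.0000.
Prior odds = 0.8975/2.0000 = 0.4487, so P(C) = 0.4487/(1+0.4487) ≈ 0.31.

P(C) = 0.31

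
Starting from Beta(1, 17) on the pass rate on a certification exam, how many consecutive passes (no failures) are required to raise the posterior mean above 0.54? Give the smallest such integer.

k = 19

After k passes and 0 failures the posterior is Beta(1+k, 17), with mean (1+k)/(1+17+k).
Set (1+k)/(18+k) > 0.54 and solve: k > (0.54·18 − 1)/(1 − 0.54) = 18.957.
The smallest integer exceeding 18.957 is 19.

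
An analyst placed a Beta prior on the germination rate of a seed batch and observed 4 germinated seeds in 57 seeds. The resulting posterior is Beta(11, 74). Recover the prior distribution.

A Beta(α, β) prior with s successes and f failures in binomial data gives a Beta(α+s, β+f) posterior.
So α = 11 − 4 = 7 and β = 74 − 53 = 21.

Beta(7, 21)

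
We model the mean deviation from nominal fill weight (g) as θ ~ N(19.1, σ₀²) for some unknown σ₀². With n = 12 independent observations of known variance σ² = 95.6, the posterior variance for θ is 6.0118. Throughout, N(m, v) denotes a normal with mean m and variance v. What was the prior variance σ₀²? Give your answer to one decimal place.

σ₀² = 24.5

For the Normal–Normal model with known σ², precisions add: τ_n = τ₀ + n/σ².
So 1/σ₀² = 1/6.0118 − 12/95.6 = 0.166340 − 0.125523 = 0.040817.
Hence σ₀² = 1/0.040817 ≈ 24.5.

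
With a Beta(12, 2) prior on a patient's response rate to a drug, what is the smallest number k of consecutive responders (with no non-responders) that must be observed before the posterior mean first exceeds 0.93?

k = 15

After k responders and 0 non-responders the posterior is Beta(12+k, 2), with mean (12+k)/(12+2+k).
Set (12+k)/(14+k) > 0.93 and solve: k > (0.93·14 − 12)/(1 − 0.93) = 14.571.
The smallest integer exceeding 14.571 is 15, and checking k=15: (27)/(29) = 0.9310 > 0.93.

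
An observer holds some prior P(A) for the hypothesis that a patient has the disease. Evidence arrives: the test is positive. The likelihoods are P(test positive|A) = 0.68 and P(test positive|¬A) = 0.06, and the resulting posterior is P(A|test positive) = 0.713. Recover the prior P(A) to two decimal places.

In odds form, posterior odds = prior odds × likelihood ratio, so prior odds = posterior odds ÷ LR.
Posterior odds = 0.713/(1−0.713) = 2.4843. LR = 0.68/0.06 = 11.3333.
Prior odds = 2.4843/11.3333 = 0.2192, so P(A) = 0.2192/(1+0.2192) ≈ 0.18.

P(A) = 0.18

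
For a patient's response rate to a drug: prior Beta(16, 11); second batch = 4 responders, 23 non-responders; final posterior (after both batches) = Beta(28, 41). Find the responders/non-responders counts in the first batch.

8 responders and 7 non-responders

Because Beta–binomial updating is additive in the counts, the combined data contributed (α_post−α_prior, β_post−β_prior) successes and failures.
Total across both batches: 28−16=12 responders, 41−11=30 non-responders.
Subtract the second batch: 12−4=8 responders and 30−23=7 non-responders.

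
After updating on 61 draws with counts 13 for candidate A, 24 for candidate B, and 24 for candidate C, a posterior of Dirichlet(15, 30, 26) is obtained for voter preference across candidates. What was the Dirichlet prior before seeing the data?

Dirichlet(2, 6, 2)

For a Dirichlet(α) prior with multinomial counts c, the posterior is Dirichlet(α + c) componentwise.
Subtract each count from the matching posterior parameter: 15−13=2, 30−24=6, 26−24=2.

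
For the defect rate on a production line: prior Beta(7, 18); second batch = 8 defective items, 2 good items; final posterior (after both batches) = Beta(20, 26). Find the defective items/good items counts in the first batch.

Because Beta–binomial updating is additive in the counts, the combined data contributed (α_post−α_prior, β_post−β_prior) successes and failures.
Total across both batches: 20−7=13 defective items, 26−18=8 good items.
Subtract the second batch: 13−8=5 defective items and 8−2=6 good items.

5 defective items and 6 good items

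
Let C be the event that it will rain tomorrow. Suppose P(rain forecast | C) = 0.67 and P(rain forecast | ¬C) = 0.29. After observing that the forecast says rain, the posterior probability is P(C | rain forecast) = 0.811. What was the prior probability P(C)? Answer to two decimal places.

P(C) = 0.65

In odds form, posterior odds = prior odds × likelihood ratio, so prior odds = posterior odds ÷ LR.
Posterior odds = 0.811/(1−0.811) = 4.2910. LR = 0.67/0.29 = 2.3103.
Prior odds = 4.2910/2.3103 = 1.8573, so P(C) = 1.8573/(1+1.8573) ≈ 0.65.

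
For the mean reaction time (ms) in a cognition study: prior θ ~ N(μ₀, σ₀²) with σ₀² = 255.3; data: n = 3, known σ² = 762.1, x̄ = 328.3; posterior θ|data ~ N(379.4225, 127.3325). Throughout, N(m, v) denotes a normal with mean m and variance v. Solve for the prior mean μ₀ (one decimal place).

μ₀ = 430.8

With known observation variance, the Normal–Normal posterior has precision τ_n = τ₀ + n/σ² and mean μ_n = (τ₀μ₀ + (n/σ²)x̄)/τ_n.
Here τ₀ = 1/255.3 = 0.003917 and τ_data = 3/762.1 = 0.003936, so τ_n = 0.007853.
Rearranging for μ₀: μ₀ = (μ_n·τ_n − τ_data·x̄)/τ₀ = (379.4225·0.007853 − 0.003936·328.3) / 0.003917 = 1.687416/0.003917 ≈ 430.8.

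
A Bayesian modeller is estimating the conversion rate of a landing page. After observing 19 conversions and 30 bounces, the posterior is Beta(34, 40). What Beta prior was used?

A Beta(a, b) prior with s successes and f failures in binomial data gives a Beta(a+s, b+f) posterior.
So a = 34 − 19 = 15 and b = 40 − 30 = 10.

Beta(15, 10)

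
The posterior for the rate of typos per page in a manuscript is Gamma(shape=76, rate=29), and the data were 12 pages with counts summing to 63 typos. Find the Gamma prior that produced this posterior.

A Gamma(α, β) prior (rate parametrization) on a Poisson rate with n observations summing to S gives posterior Gamma(α+S, β+n).
So α = 76 − 63 = 13 and β = 29 − 12 = 17.

Gamma(shape=13, rate=17)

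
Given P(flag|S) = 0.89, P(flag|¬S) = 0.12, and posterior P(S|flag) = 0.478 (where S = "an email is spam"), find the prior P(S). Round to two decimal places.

P(S) = 0.11

In odds form, posterior odds = prior odds × likelihood ratio, so prior odds = posterior odds ÷ LR.
Posterior odds = 0.478/(1−0.478) = 0.9157. LR = 0.89/0.12 = 7.4167.
Prior odds = 0.9157/7.4167 = 0.1235, so P(S) = 0.1235/(1+0.1235) ≈ 0.11.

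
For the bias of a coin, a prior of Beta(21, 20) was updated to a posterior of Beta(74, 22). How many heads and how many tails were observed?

53 heads and 2 tails

A Beta(α, β) prior with s successes and f failures in binomial data gives a Beta(α+s, β+f) posterior.
Match parameters: s=74−21=53, f=22−20=2.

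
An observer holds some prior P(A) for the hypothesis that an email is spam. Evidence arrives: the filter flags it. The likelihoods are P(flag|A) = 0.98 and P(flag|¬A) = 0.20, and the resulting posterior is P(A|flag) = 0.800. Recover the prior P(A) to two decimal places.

P(A) = 0.45

Bayes' rule in odds form gives O(A|E) = O(A)·[P(E|A)/P(E|¬A)], hence O(A) = O(A|E)/LR.
Posterior odds = 0.800/(1−0.800) = 4.0000. LR = 0.98/0.20 = 4.9000.
Prior odds = 4.0000/4.9000 = 0.8163, so P(A) = 0.8163/(1+0.8163) ≈ 0.45.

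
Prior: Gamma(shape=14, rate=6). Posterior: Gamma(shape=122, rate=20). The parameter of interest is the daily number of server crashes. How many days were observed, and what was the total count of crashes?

n = 14 days with total 108 crashes

A Gamma(α, β) prior (rate parametrization) on a Poisson rate with n observations summing to S gives posterior Gamma(α+S, β+n).
Matching: Σxᵢ = 122 − 14 = 108 and n = 20 − 6 = 14.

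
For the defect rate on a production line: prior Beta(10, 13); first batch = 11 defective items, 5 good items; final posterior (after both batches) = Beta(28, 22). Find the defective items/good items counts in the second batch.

Because Beta–binomial updating is additive in the counts, the combined data contributed (α_post−α_prior, β_post−β_prior) successes and failures.
Total across both batches: 28−10=18 defective items, 22−13=9 good items.
Subtract the first batch: 18−11=7 defective items and 9−5=4 good items.

7 defective items and 4 good items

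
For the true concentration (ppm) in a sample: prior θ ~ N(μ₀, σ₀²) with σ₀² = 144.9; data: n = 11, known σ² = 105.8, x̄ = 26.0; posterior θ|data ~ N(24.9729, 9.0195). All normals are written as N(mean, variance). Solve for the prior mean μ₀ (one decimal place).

μ₀ = 9.5

The posterior mean is a precision-weighted average: μ_n = (τ₀μ₀ + τ_data·x̄)/(τ₀+τ_data), with τ₀=1/σ₀² and τ_data=n/σ².
Here τ₀ = 1/144.9 = 0.006901 and τ_data = 11/105.8 = 0.103970, so τ_n = 0.110871.
Rearranging for μ₀: μ₀ = (μ_n·τ_n − τ_data·x̄)/τ₀ = (24.9729·0.110871 − 0.103970·26.0) / 0.006901 = 0.065550/0.006901 ≈ 9.5.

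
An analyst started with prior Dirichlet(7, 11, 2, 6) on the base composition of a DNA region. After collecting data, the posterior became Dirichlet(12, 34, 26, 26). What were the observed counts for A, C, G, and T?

For a Dirichlet(α) prior with multinomial counts c, the posterior is Dirichlet(α + c) componentwise.
Counts are posterior − prior componentwise: 12−7=5, 34−11=23, 26−2=24, 26−6=20.

counts (5, 23, 24, 20)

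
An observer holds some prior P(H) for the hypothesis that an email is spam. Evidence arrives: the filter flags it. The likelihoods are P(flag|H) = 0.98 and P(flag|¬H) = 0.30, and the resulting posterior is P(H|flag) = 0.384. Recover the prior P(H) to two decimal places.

P(H) = 0.16

Bayes' rule in odds form gives O(H|E) = O(H)·[P(E|H)/P(E|¬H)], hence O(H) = O(H|E)/LR.
Posterior odds = 0.384/(1−0.384) = 0.6234. LR = 0.98/0.30 = 3.2667.
Prior odds = 0.6234/3.2667 = 0.1908, so P(H) = 0.1908/(1+0.1908) ≈ 0.16.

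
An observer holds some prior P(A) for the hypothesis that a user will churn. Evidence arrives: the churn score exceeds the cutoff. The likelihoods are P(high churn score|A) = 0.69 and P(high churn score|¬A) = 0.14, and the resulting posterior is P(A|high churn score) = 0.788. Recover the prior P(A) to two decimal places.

Bayes' rule in odds form gives O(A|E) = O(A)·[P(E|A)/P(E|¬A)], hence O(A) = O(A|E)/LR.
Posterior odds = 0.788/(1−0.788) = 3.7170. LR = 0.69/0.14 = 4.9286.
Prior odds = 3.7170/4.9286 = 0.7542, so P(A) = 0.7542/(1+0.7542) ≈ 0.43.

P(A) = 0.43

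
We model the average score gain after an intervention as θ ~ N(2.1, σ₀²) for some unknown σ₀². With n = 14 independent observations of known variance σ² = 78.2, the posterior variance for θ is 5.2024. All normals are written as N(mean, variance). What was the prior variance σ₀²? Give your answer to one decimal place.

For the Normal–Normal model with known σ², precisions add: τ_n = τ₀ + n/σ².
So 1/σ₀² = 1/5.2024 − 14/78.2 = 0.192219 − 0.179028 = 0.013191.
Hence σ₀² = 1/0.013191 ≈ 75.8.

σ₀² = 75.8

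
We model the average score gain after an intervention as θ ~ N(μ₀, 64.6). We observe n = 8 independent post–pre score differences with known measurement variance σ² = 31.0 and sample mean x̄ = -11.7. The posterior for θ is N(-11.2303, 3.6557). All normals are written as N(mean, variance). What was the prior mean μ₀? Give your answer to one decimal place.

μ₀ = -3.4

The posterior mean is a precision-weighted average: μ_n = (τ₀μ₀ + τ_data·x̄)/(τ₀+τ_data), with τ₀=1/σ₀² and τ_data=n/σ².
Here τ₀ = 1/64.6 = 0.015480 and τ_data = 8/31.0 = 0.258065, so τ_n = 0.273545.
Rearranging for μ₀: μ₀ = (μ_n·τ_n − τ_data·x̄)/τ₀ = (-11.2303·0.273545 − 0.258065·-11.7) / 0.015480 = -0.052632/0.015480 ≈ -3.4.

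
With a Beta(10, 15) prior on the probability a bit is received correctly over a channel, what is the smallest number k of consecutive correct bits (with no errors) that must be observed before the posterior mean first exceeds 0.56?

k = 10

After k correct bits and 0 errors the posterior is Beta(10+k, 15), with mean (10+k)/(10+15+k).
Set (10+k)/(25+k) > 0.56 and solve: k > (0.56·25 − 10)/(1 − 0.56) = 9.091.
The smallest integer exceeding 9.091 is 10.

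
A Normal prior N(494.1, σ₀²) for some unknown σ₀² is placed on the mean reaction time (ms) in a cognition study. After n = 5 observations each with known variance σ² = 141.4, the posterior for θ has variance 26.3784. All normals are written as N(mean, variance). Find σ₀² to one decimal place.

Posterior precision equals prior precision plus data precision: 1/σ_n² = 1/σ₀² + n/σ².
So 1/σ₀² = 1/26.3784 − 5/141.4 = 0.037910 − 0.035361 = 0.002549.
Hence σ₀² = 1/0.002549 ≈ 392.3.

σ₀² = 392.3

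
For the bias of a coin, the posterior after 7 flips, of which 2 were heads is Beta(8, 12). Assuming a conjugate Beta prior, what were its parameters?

Beta(6, 7)

Under Beta–binomial conjugacy the posterior parameters are (a+s, b+f).
Subtract the data counts: 8−2=6, 12−5=7.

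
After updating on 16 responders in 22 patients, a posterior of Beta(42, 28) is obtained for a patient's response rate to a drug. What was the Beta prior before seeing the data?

Beta is conjugate to the binomial likelihood: posterior = Beta(α+s, β+f).
So α = 42 − 16 = 26 and β = 28 − 6 = 22.

Beta(26, 22)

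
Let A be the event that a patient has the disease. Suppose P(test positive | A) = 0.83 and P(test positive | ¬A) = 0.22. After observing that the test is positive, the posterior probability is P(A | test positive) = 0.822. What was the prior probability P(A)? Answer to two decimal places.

Bayes' rule in odds form gives O(A|E) = O(A)·[P(E|A)/P(E|¬A)], hence O(A) = O(A|E)/LR.
Posterior odds = 0.822/(1−0.822) = 4.6180. LR = 0.83/0.22 = 3.7727.
Prior odds = 4.6180/3.7727 = 1.2241, so P(A) = 1.2241/(1+1.2241) ≈ 0.55.

P(A) = 0.55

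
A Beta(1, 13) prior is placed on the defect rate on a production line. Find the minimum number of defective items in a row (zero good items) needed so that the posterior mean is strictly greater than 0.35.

After k defective items and 0 good items the posterior is Beta(1+k, 13), with mean (1+k)/(1+13+k).
Set (1+k)/(14+k) > 0.35 and solve: k > (0.35·14 − 1)/(1 − 0.35) = 6.000.
The smallest integer exceeding 6.000 is 7.

k = 7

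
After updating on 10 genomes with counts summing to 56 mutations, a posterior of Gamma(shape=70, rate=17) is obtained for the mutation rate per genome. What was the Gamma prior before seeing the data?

A Gamma(α, β) prior (rate parametrization) on a Poisson rate with n observations summing to S gives posterior Gamma(α+S, β+n).
So α = 70 − 56 = 14 and β = 17 − 10 = 7.

Gamma(shape=14, rate=7)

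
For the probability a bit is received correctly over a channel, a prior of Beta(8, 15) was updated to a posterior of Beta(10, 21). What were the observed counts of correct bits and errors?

Under Beta–binomial conjugacy the posterior parameters are (α+s, β+f).
Match parameters: s=10−8=2, f=21−15=6.

2 correct bits and 6 errors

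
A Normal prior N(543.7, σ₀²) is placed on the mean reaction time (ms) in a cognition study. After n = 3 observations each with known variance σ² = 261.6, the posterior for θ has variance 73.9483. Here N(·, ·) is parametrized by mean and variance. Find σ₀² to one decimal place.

For the Normal–Normal model with known σ², precisions add: τ_n = τ₀ + n/σ².
So 1/σ₀² = 1/73.9483 − 3/261.6 = 0.013523 − 0.011468 = 0.002055.
Hence σ₀² = 1/0.002055 ≈ 486.6.

σ₀² = 486.6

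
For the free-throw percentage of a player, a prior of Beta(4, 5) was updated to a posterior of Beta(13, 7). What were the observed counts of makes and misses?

9 makes and 2 misses

Under Beta–binomial conjugacy the posterior parameters are (α+s, β+f).
So s = 13 − 4 = 9 and f = 7 − 5 = 2.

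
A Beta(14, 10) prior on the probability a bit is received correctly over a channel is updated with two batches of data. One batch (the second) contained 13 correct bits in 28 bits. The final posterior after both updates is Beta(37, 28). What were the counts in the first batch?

10 correct bits and 3 errors

Because Beta–binomial updating is additive in the counts, the combined data contributed (α_post−α_prior, β_post−β_prior) successes and failures.
Total across both batches: 37−14=23 correct bits, 28−10=18 errors.
Subtract the second batch: 23−13=10 correct bits and 18−15=3 errors.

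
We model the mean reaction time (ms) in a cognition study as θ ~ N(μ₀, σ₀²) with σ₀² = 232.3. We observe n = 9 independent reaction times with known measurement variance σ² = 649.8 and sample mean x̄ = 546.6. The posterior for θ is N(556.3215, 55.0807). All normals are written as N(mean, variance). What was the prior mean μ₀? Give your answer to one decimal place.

With known observation variance, the Normal–Normal posterior has precision τ_n = τ₀ + n/σ² and mean μ_n = (τ₀μ₀ + (n/σ²)x̄)/τ_n.
Here τ₀ = 1/232.3 = 0.004305 and τ_data = 9/649.8 = 0.013850, so τ_n = 0.018155.
Rearranging for μ₀: μ₀ = (μ_n·τ_n − τ_data·x̄)/τ₀ = (556.3215·0.018155 − 0.013850·546.6) / 0.004305 = 2.529607/0.004305 ≈ 587.6.

μ₀ = 587.6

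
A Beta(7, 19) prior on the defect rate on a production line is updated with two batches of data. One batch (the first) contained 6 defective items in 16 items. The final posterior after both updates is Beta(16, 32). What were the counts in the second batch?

Because Beta–binomial updating is additive in the counts, the combined data contributed (α_post−α_prior, β_post−β_prior) successes and failures.
Total across both batches: 16−7=9 defective items, 32−19=13 good items.
Subtract the first batch: 9−6=3 defective items and 13−10=3 good items.

3 defective items and 3 good items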